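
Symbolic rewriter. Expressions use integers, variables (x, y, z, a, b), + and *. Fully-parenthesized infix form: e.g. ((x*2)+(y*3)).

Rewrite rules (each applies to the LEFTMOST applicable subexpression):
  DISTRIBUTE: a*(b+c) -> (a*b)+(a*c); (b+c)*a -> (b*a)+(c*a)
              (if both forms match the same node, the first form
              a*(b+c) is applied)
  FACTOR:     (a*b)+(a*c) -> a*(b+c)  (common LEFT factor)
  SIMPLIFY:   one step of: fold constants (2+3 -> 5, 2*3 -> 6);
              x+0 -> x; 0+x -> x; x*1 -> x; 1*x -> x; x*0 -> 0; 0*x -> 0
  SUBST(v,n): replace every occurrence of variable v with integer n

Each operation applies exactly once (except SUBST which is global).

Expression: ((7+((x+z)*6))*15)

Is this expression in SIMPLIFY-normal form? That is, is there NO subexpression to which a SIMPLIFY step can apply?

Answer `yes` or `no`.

Expression: ((7+((x+z)*6))*15)
Scanning for simplifiable subexpressions (pre-order)...
  at root: ((7+((x+z)*6))*15) (not simplifiable)
  at L: (7+((x+z)*6)) (not simplifiable)
  at LR: ((x+z)*6) (not simplifiable)
  at LRL: (x+z) (not simplifiable)
Result: no simplifiable subexpression found -> normal form.

Answer: yes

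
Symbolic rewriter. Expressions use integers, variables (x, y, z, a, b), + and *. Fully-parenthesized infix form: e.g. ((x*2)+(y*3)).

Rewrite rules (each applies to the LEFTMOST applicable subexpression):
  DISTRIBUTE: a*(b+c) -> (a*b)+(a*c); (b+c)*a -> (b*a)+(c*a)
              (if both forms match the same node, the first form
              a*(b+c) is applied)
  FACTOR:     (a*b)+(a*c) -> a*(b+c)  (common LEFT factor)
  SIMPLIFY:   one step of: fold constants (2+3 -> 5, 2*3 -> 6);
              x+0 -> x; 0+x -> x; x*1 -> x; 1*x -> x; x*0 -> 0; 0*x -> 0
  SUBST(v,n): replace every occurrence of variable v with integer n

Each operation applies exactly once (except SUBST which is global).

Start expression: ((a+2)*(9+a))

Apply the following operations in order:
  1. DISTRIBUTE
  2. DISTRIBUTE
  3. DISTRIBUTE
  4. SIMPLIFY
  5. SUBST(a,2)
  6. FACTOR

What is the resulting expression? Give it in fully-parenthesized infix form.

Answer: (((2*9)+18)+(2*(2+2)))

Derivation:
Start: ((a+2)*(9+a))
Apply DISTRIBUTE at root (target: ((a+2)*(9+a))): ((a+2)*(9+a)) -> (((a+2)*9)+((a+2)*a))
Apply DISTRIBUTE at L (target: ((a+2)*9)): (((a+2)*9)+((a+2)*a)) -> (((a*9)+(2*9))+((a+2)*a))
Apply DISTRIBUTE at R (target: ((a+2)*a)): (((a*9)+(2*9))+((a+2)*a)) -> (((a*9)+(2*9))+((a*a)+(2*a)))
Apply SIMPLIFY at LR (target: (2*9)): (((a*9)+(2*9))+((a*a)+(2*a))) -> (((a*9)+18)+((a*a)+(2*a)))
Apply SUBST(a,2): (((a*9)+18)+((a*a)+(2*a))) -> (((2*9)+18)+((2*2)+(2*2)))
Apply FACTOR at R (target: ((2*2)+(2*2))): (((2*9)+18)+((2*2)+(2*2))) -> (((2*9)+18)+(2*(2+2)))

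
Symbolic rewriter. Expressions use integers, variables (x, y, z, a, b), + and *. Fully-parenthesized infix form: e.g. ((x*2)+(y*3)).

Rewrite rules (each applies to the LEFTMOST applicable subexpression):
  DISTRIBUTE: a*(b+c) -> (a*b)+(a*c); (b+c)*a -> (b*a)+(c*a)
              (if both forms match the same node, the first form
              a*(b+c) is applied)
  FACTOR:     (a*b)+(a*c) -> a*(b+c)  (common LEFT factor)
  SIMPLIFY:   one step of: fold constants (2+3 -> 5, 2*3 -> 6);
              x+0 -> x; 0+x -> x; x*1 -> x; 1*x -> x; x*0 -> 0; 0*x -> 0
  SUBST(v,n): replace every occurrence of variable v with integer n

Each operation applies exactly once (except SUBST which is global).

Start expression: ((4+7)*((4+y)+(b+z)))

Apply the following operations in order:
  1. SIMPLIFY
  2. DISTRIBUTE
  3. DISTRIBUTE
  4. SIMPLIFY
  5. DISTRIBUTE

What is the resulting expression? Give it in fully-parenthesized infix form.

Answer: ((44+(11*y))+((11*b)+(11*z)))

Derivation:
Start: ((4+7)*((4+y)+(b+z)))
Apply SIMPLIFY at L (target: (4+7)): ((4+7)*((4+y)+(b+z))) -> (11*((4+y)+(b+z)))
Apply DISTRIBUTE at root (target: (11*((4+y)+(b+z)))): (11*((4+y)+(b+z))) -> ((11*(4+y))+(11*(b+z)))
Apply DISTRIBUTE at L (target: (11*(4+y))): ((11*(4+y))+(11*(b+z))) -> (((11*4)+(11*y))+(11*(b+z)))
Apply SIMPLIFY at LL (target: (11*4)): (((11*4)+(11*y))+(11*(b+z))) -> ((44+(11*y))+(11*(b+z)))
Apply DISTRIBUTE at R (target: (11*(b+z))): ((44+(11*y))+(11*(b+z))) -> ((44+(11*y))+((11*b)+(11*z)))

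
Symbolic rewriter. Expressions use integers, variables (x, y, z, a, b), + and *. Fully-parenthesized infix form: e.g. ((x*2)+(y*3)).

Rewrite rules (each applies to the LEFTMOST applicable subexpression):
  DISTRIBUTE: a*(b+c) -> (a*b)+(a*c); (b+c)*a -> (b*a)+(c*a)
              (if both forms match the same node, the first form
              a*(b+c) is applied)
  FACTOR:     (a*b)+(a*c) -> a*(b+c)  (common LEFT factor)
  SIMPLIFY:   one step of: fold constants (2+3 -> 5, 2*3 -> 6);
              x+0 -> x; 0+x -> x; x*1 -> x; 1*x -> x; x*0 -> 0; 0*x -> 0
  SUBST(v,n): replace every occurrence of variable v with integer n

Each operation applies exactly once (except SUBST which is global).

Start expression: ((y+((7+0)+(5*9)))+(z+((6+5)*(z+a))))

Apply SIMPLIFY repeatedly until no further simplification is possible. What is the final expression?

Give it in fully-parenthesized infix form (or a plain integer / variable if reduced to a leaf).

Start: ((y+((7+0)+(5*9)))+(z+((6+5)*(z+a))))
Step 1: at LRL: (7+0) -> 7; overall: ((y+((7+0)+(5*9)))+(z+((6+5)*(z+a)))) -> ((y+(7+(5*9)))+(z+((6+5)*(z+a))))
Step 2: at LRR: (5*9) -> 45; overall: ((y+(7+(5*9)))+(z+((6+5)*(z+a)))) -> ((y+(7+45))+(z+((6+5)*(z+a))))
Step 3: at LR: (7+45) -> 52; overall: ((y+(7+45))+(z+((6+5)*(z+a)))) -> ((y+52)+(z+((6+5)*(z+a))))
Step 4: at RRL: (6+5) -> 11; overall: ((y+52)+(z+((6+5)*(z+a)))) -> ((y+52)+(z+(11*(z+a))))
Fixed point: ((y+52)+(z+(11*(z+a))))

Answer: ((y+52)+(z+(11*(z+a))))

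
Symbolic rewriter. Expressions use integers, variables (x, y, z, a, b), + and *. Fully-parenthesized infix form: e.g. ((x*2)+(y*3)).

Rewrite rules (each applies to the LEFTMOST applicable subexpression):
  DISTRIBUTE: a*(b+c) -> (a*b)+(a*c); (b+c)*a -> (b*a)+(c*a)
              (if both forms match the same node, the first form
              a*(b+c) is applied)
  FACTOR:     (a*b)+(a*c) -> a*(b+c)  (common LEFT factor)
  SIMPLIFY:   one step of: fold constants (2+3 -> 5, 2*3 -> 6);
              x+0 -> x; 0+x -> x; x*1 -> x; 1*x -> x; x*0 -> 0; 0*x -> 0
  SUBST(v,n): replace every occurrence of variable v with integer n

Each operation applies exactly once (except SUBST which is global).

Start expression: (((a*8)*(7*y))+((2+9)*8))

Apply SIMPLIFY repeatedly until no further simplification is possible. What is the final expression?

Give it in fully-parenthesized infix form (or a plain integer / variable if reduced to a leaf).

Start: (((a*8)*(7*y))+((2+9)*8))
Step 1: at RL: (2+9) -> 11; overall: (((a*8)*(7*y))+((2+9)*8)) -> (((a*8)*(7*y))+(11*8))
Step 2: at R: (11*8) -> 88; overall: (((a*8)*(7*y))+(11*8)) -> (((a*8)*(7*y))+88)
Fixed point: (((a*8)*(7*y))+88)

Answer: (((a*8)*(7*y))+88)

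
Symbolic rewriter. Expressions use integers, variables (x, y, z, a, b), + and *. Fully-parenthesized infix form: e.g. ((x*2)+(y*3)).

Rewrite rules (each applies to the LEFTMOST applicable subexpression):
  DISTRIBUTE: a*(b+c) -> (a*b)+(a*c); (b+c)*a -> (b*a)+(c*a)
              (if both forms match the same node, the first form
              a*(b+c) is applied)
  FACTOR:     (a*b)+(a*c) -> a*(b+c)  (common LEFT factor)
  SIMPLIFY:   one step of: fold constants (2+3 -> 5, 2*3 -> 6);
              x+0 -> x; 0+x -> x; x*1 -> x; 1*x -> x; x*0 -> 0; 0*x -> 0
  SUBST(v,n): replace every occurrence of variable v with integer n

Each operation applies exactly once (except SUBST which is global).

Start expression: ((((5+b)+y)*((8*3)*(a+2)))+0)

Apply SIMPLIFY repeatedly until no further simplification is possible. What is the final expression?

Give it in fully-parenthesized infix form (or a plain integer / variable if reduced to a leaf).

Answer: (((5+b)+y)*(24*(a+2)))

Derivation:
Start: ((((5+b)+y)*((8*3)*(a+2)))+0)
Step 1: at root: ((((5+b)+y)*((8*3)*(a+2)))+0) -> (((5+b)+y)*((8*3)*(a+2))); overall: ((((5+b)+y)*((8*3)*(a+2)))+0) -> (((5+b)+y)*((8*3)*(a+2)))
Step 2: at RL: (8*3) -> 24; overall: (((5+b)+y)*((8*3)*(a+2))) -> (((5+b)+y)*(24*(a+2)))
Fixed point: (((5+b)+y)*(24*(a+2)))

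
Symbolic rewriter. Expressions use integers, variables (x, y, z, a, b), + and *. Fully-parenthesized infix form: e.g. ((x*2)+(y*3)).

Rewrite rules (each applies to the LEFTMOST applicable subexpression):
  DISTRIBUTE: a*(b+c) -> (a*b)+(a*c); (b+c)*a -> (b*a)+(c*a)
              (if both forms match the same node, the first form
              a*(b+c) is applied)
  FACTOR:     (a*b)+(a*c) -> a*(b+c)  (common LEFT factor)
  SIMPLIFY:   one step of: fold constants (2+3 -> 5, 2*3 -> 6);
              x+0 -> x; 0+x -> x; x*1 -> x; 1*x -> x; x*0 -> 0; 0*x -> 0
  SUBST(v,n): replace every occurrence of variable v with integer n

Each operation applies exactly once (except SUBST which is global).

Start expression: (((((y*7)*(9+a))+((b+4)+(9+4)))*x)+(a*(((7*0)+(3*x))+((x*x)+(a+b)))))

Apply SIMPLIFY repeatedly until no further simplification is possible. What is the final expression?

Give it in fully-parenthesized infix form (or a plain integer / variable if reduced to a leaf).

Answer: (((((y*7)*(9+a))+((b+4)+13))*x)+(a*((3*x)+((x*x)+(a+b)))))

Derivation:
Start: (((((y*7)*(9+a))+((b+4)+(9+4)))*x)+(a*(((7*0)+(3*x))+((x*x)+(a+b)))))
Step 1: at LLRR: (9+4) -> 13; overall: (((((y*7)*(9+a))+((b+4)+(9+4)))*x)+(a*(((7*0)+(3*x))+((x*x)+(a+b))))) -> (((((y*7)*(9+a))+((b+4)+13))*x)+(a*(((7*0)+(3*x))+((x*x)+(a+b)))))
Step 2: at RRLL: (7*0) -> 0; overall: (((((y*7)*(9+a))+((b+4)+13))*x)+(a*(((7*0)+(3*x))+((x*x)+(a+b))))) -> (((((y*7)*(9+a))+((b+4)+13))*x)+(a*((0+(3*x))+((x*x)+(a+b)))))
Step 3: at RRL: (0+(3*x)) -> (3*x); overall: (((((y*7)*(9+a))+((b+4)+13))*x)+(a*((0+(3*x))+((x*x)+(a+b))))) -> (((((y*7)*(9+a))+((b+4)+13))*x)+(a*((3*x)+((x*x)+(a+b)))))
Fixed point: (((((y*7)*(9+a))+((b+4)+13))*x)+(a*((3*x)+((x*x)+(a+b)))))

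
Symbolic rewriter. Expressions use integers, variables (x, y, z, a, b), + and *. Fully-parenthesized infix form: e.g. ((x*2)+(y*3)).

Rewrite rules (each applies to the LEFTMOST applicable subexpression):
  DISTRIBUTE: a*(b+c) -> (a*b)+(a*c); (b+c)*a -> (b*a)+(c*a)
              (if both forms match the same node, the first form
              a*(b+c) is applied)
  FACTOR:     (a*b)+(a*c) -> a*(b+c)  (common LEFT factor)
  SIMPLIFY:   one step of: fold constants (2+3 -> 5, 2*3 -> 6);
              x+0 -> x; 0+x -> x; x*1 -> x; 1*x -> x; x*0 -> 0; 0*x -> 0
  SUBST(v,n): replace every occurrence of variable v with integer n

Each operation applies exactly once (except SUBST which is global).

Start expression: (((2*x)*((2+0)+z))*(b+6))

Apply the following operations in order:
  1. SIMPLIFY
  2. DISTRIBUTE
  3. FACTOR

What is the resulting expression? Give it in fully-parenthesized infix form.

Answer: (((2*x)*(2+z))*(b+6))

Derivation:
Start: (((2*x)*((2+0)+z))*(b+6))
Apply SIMPLIFY at LRL (target: (2+0)): (((2*x)*((2+0)+z))*(b+6)) -> (((2*x)*(2+z))*(b+6))
Apply DISTRIBUTE at root (target: (((2*x)*(2+z))*(b+6))): (((2*x)*(2+z))*(b+6)) -> ((((2*x)*(2+z))*b)+(((2*x)*(2+z))*6))
Apply FACTOR at root (target: ((((2*x)*(2+z))*b)+(((2*x)*(2+z))*6))): ((((2*x)*(2+z))*b)+(((2*x)*(2+z))*6)) -> (((2*x)*(2+z))*(b+6))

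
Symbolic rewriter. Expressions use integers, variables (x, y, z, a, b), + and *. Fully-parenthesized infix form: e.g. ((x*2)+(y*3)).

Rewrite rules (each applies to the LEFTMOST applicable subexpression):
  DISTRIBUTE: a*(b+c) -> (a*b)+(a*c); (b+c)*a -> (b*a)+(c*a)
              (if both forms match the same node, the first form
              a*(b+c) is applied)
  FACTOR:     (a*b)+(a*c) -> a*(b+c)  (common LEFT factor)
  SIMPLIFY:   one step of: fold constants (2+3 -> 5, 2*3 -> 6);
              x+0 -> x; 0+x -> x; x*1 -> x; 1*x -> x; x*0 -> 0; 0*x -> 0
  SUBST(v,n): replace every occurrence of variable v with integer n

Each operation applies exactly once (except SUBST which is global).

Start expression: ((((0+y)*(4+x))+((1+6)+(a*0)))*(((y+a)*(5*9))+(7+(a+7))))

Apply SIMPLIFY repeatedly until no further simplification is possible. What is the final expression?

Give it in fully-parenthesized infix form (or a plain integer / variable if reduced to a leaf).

Answer: (((y*(4+x))+7)*(((y+a)*45)+(7+(a+7))))

Derivation:
Start: ((((0+y)*(4+x))+((1+6)+(a*0)))*(((y+a)*(5*9))+(7+(a+7))))
Step 1: at LLL: (0+y) -> y; overall: ((((0+y)*(4+x))+((1+6)+(a*0)))*(((y+a)*(5*9))+(7+(a+7)))) -> (((y*(4+x))+((1+6)+(a*0)))*(((y+a)*(5*9))+(7+(a+7))))
Step 2: at LRL: (1+6) -> 7; overall: (((y*(4+x))+((1+6)+(a*0)))*(((y+a)*(5*9))+(7+(a+7)))) -> (((y*(4+x))+(7+(a*0)))*(((y+a)*(5*9))+(7+(a+7))))
Step 3: at LRR: (a*0) -> 0; overall: (((y*(4+x))+(7+(a*0)))*(((y+a)*(5*9))+(7+(a+7)))) -> (((y*(4+x))+(7+0))*(((y+a)*(5*9))+(7+(a+7))))
Step 4: at LR: (7+0) -> 7; overall: (((y*(4+x))+(7+0))*(((y+a)*(5*9))+(7+(a+7)))) -> (((y*(4+x))+7)*(((y+a)*(5*9))+(7+(a+7))))
Step 5: at RLR: (5*9) -> 45; overall: (((y*(4+x))+7)*(((y+a)*(5*9))+(7+(a+7)))) -> (((y*(4+x))+7)*(((y+a)*45)+(7+(a+7))))
Fixed point: (((y*(4+x))+7)*(((y+a)*45)+(7+(a+7))))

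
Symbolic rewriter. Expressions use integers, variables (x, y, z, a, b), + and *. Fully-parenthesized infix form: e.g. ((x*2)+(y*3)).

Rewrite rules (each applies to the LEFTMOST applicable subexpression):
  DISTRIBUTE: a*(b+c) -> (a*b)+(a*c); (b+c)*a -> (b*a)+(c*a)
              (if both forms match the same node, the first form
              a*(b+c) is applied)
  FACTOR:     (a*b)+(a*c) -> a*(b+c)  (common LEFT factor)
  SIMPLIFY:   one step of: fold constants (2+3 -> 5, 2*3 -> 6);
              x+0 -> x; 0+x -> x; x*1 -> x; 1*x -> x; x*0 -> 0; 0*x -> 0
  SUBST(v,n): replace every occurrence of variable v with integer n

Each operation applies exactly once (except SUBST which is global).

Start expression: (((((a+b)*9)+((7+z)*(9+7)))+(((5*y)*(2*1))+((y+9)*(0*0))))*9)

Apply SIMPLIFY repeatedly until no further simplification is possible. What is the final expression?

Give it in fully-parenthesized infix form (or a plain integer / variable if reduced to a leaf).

Answer: (((((a+b)*9)+((7+z)*16))+((5*y)*2))*9)

Derivation:
Start: (((((a+b)*9)+((7+z)*(9+7)))+(((5*y)*(2*1))+((y+9)*(0*0))))*9)
Step 1: at LLRR: (9+7) -> 16; overall: (((((a+b)*9)+((7+z)*(9+7)))+(((5*y)*(2*1))+((y+9)*(0*0))))*9) -> (((((a+b)*9)+((7+z)*16))+(((5*y)*(2*1))+((y+9)*(0*0))))*9)
Step 2: at LRLR: (2*1) -> 2; overall: (((((a+b)*9)+((7+z)*16))+(((5*y)*(2*1))+((y+9)*(0*0))))*9) -> (((((a+b)*9)+((7+z)*16))+(((5*y)*2)+((y+9)*(0*0))))*9)
Step 3: at LRRR: (0*0) -> 0; overall: (((((a+b)*9)+((7+z)*16))+(((5*y)*2)+((y+9)*(0*0))))*9) -> (((((a+b)*9)+((7+z)*16))+(((5*y)*2)+((y+9)*0)))*9)
Step 4: at LRR: ((y+9)*0) -> 0; overall: (((((a+b)*9)+((7+z)*16))+(((5*y)*2)+((y+9)*0)))*9) -> (((((a+b)*9)+((7+z)*16))+(((5*y)*2)+0))*9)
Step 5: at LR: (((5*y)*2)+0) -> ((5*y)*2); overall: (((((a+b)*9)+((7+z)*16))+(((5*y)*2)+0))*9) -> (((((a+b)*9)+((7+z)*16))+((5*y)*2))*9)
Fixed point: (((((a+b)*9)+((7+z)*16))+((5*y)*2))*9)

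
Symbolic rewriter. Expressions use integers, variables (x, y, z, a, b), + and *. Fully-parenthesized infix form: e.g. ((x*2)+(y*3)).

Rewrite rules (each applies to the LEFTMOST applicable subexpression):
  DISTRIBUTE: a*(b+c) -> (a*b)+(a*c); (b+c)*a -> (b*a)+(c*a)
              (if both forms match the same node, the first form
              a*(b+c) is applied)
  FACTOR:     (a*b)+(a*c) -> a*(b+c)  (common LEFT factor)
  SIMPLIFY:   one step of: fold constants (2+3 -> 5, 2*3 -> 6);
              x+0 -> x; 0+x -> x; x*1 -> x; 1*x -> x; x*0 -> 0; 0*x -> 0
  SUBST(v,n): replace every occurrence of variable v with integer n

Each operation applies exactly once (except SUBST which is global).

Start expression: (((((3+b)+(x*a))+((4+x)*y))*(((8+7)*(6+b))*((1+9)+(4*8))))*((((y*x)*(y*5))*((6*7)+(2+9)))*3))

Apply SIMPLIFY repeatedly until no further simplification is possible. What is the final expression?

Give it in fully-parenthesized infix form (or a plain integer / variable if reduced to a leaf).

Answer: (((((3+b)+(x*a))+((4+x)*y))*((15*(6+b))*42))*((((y*x)*(y*5))*53)*3))

Derivation:
Start: (((((3+b)+(x*a))+((4+x)*y))*(((8+7)*(6+b))*((1+9)+(4*8))))*((((y*x)*(y*5))*((6*7)+(2+9)))*3))
Step 1: at LRLL: (8+7) -> 15; overall: (((((3+b)+(x*a))+((4+x)*y))*(((8+7)*(6+b))*((1+9)+(4*8))))*((((y*x)*(y*5))*((6*7)+(2+9)))*3)) -> (((((3+b)+(x*a))+((4+x)*y))*((15*(6+b))*((1+9)+(4*8))))*((((y*x)*(y*5))*((6*7)+(2+9)))*3))
Step 2: at LRRL: (1+9) -> 10; overall: (((((3+b)+(x*a))+((4+x)*y))*((15*(6+b))*((1+9)+(4*8))))*((((y*x)*(y*5))*((6*7)+(2+9)))*3)) -> (((((3+b)+(x*a))+((4+x)*y))*((15*(6+b))*(10+(4*8))))*((((y*x)*(y*5))*((6*7)+(2+9)))*3))
Step 3: at LRRR: (4*8) -> 32; overall: (((((3+b)+(x*a))+((4+x)*y))*((15*(6+b))*(10+(4*8))))*((((y*x)*(y*5))*((6*7)+(2+9)))*3)) -> (((((3+b)+(x*a))+((4+x)*y))*((15*(6+b))*(10+32)))*((((y*x)*(y*5))*((6*7)+(2+9)))*3))
Step 4: at LRR: (10+32) -> 42; overall: (((((3+b)+(x*a))+((4+x)*y))*((15*(6+b))*(10+32)))*((((y*x)*(y*5))*((6*7)+(2+9)))*3)) -> (((((3+b)+(x*a))+((4+x)*y))*((15*(6+b))*42))*((((y*x)*(y*5))*((6*7)+(2+9)))*3))
Step 5: at RLRL: (6*7) -> 42; overall: (((((3+b)+(x*a))+((4+x)*y))*((15*(6+b))*42))*((((y*x)*(y*5))*((6*7)+(2+9)))*3)) -> (((((3+b)+(x*a))+((4+x)*y))*((15*(6+b))*42))*((((y*x)*(y*5))*(42+(2+9)))*3))
Step 6: at RLRR: (2+9) -> 11; overall: (((((3+b)+(x*a))+((4+x)*y))*((15*(6+b))*42))*((((y*x)*(y*5))*(42+(2+9)))*3)) -> (((((3+b)+(x*a))+((4+x)*y))*((15*(6+b))*42))*((((y*x)*(y*5))*(42+11))*3))
Step 7: at RLR: (42+11) -> 53; overall: (((((3+b)+(x*a))+((4+x)*y))*((15*(6+b))*42))*((((y*x)*(y*5))*(42+11))*3)) -> (((((3+b)+(x*a))+((4+x)*y))*((15*(6+b))*42))*((((y*x)*(y*5))*53)*3))
Fixed point: (((((3+b)+(x*a))+((4+x)*y))*((15*(6+b))*42))*((((y*x)*(y*5))*53)*3))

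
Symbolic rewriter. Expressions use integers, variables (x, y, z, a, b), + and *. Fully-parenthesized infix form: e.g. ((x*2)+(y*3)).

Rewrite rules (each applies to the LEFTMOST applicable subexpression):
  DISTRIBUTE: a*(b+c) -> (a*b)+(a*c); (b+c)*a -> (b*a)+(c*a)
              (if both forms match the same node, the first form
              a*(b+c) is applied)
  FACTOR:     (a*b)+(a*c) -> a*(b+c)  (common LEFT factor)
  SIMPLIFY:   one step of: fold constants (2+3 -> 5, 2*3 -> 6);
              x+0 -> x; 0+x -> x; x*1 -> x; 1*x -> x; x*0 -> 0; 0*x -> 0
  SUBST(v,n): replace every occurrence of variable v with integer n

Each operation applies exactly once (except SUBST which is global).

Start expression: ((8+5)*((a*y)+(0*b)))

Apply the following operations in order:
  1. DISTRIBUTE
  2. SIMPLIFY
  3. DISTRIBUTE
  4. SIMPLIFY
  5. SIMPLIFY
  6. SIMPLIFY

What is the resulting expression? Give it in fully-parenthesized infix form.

Start: ((8+5)*((a*y)+(0*b)))
Apply DISTRIBUTE at root (target: ((8+5)*((a*y)+(0*b)))): ((8+5)*((a*y)+(0*b))) -> (((8+5)*(a*y))+((8+5)*(0*b)))
Apply SIMPLIFY at LL (target: (8+5)): (((8+5)*(a*y))+((8+5)*(0*b))) -> ((13*(a*y))+((8+5)*(0*b)))
Apply DISTRIBUTE at R (target: ((8+5)*(0*b))): ((13*(a*y))+((8+5)*(0*b))) -> ((13*(a*y))+((8*(0*b))+(5*(0*b))))
Apply SIMPLIFY at RLR (target: (0*b)): ((13*(a*y))+((8*(0*b))+(5*(0*b)))) -> ((13*(a*y))+((8*0)+(5*(0*b))))
Apply SIMPLIFY at RL (target: (8*0)): ((13*(a*y))+((8*0)+(5*(0*b)))) -> ((13*(a*y))+(0+(5*(0*b))))
Apply SIMPLIFY at R (target: (0+(5*(0*b)))): ((13*(a*y))+(0+(5*(0*b)))) -> ((13*(a*y))+(5*(0*b)))

Answer: ((13*(a*y))+(5*(0*b)))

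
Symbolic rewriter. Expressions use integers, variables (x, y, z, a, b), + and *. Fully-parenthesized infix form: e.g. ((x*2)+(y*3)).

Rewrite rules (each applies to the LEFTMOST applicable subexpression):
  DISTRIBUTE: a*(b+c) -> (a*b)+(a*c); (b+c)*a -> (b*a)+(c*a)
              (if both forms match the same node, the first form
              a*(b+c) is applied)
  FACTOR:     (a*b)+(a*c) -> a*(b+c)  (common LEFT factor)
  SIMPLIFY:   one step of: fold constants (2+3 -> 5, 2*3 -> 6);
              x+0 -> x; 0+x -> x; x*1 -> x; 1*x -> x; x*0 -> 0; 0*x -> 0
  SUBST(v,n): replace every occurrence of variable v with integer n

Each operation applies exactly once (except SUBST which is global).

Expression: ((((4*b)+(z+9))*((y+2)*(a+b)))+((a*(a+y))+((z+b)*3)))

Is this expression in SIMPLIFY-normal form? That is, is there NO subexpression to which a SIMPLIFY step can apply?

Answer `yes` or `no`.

Expression: ((((4*b)+(z+9))*((y+2)*(a+b)))+((a*(a+y))+((z+b)*3)))
Scanning for simplifiable subexpressions (pre-order)...
  at root: ((((4*b)+(z+9))*((y+2)*(a+b)))+((a*(a+y))+((z+b)*3))) (not simplifiable)
  at L: (((4*b)+(z+9))*((y+2)*(a+b))) (not simplifiable)
  at LL: ((4*b)+(z+9)) (not simplifiable)
  at LLL: (4*b) (not simplifiable)
  at LLR: (z+9) (not simplifiable)
  at LR: ((y+2)*(a+b)) (not simplifiable)
  at LRL: (y+2) (not simplifiable)
  at LRR: (a+b) (not simplifiable)
  at R: ((a*(a+y))+((z+b)*3)) (not simplifiable)
  at RL: (a*(a+y)) (not simplifiable)
  at RLR: (a+y) (not simplifiable)
  at RR: ((z+b)*3) (not simplifiable)
  at RRL: (z+b) (not simplifiable)
Result: no simplifiable subexpression found -> normal form.

Answer: yes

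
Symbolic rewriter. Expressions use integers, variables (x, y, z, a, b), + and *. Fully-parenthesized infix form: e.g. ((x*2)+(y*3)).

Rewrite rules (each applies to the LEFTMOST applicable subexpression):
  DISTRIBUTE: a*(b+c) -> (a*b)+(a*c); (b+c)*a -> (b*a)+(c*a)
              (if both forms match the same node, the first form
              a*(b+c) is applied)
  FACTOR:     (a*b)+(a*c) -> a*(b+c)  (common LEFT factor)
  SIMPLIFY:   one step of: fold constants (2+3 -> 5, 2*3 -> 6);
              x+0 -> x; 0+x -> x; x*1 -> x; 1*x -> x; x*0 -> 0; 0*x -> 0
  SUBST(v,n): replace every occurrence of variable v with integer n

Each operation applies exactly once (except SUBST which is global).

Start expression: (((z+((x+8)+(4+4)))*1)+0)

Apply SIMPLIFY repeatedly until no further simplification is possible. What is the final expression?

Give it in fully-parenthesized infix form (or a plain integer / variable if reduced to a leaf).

Answer: (z+((x+8)+8))

Derivation:
Start: (((z+((x+8)+(4+4)))*1)+0)
Step 1: at root: (((z+((x+8)+(4+4)))*1)+0) -> ((z+((x+8)+(4+4)))*1); overall: (((z+((x+8)+(4+4)))*1)+0) -> ((z+((x+8)+(4+4)))*1)
Step 2: at root: ((z+((x+8)+(4+4)))*1) -> (z+((x+8)+(4+4))); overall: ((z+((x+8)+(4+4)))*1) -> (z+((x+8)+(4+4)))
Step 3: at RR: (4+4) -> 8; overall: (z+((x+8)+(4+4))) -> (z+((x+8)+8))
Fixed point: (z+((x+8)+8))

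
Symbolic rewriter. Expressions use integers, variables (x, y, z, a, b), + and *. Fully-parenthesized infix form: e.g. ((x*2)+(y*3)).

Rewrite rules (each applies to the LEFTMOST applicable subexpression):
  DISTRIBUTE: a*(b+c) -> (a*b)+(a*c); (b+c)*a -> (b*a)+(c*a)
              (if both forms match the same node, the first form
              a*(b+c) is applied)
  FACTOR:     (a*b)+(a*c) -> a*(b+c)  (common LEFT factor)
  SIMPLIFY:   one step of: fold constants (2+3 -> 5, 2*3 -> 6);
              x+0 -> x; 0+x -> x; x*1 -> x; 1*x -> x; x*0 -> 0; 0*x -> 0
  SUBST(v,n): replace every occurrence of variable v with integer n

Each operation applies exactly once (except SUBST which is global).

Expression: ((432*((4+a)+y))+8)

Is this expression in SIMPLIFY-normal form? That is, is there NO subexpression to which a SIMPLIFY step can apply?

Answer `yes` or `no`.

Answer: yes

Derivation:
Expression: ((432*((4+a)+y))+8)
Scanning for simplifiable subexpressions (pre-order)...
  at root: ((432*((4+a)+y))+8) (not simplifiable)
  at L: (432*((4+a)+y)) (not simplifiable)
  at LR: ((4+a)+y) (not simplifiable)
  at LRL: (4+a) (not simplifiable)
Result: no simplifiable subexpression found -> normal form.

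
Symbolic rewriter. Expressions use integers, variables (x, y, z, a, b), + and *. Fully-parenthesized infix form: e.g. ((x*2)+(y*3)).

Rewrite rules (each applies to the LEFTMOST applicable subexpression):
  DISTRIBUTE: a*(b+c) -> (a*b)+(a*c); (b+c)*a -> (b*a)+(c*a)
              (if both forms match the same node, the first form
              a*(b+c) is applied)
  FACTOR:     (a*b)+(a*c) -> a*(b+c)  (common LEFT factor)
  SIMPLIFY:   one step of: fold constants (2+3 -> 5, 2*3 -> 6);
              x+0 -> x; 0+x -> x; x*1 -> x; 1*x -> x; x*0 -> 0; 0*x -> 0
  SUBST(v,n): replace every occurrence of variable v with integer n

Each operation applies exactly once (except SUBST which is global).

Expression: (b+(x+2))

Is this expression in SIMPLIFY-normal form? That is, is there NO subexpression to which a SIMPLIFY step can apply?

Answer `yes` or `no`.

Answer: yes

Derivation:
Expression: (b+(x+2))
Scanning for simplifiable subexpressions (pre-order)...
  at root: (b+(x+2)) (not simplifiable)
  at R: (x+2) (not simplifiable)
Result: no simplifiable subexpression found -> normal form.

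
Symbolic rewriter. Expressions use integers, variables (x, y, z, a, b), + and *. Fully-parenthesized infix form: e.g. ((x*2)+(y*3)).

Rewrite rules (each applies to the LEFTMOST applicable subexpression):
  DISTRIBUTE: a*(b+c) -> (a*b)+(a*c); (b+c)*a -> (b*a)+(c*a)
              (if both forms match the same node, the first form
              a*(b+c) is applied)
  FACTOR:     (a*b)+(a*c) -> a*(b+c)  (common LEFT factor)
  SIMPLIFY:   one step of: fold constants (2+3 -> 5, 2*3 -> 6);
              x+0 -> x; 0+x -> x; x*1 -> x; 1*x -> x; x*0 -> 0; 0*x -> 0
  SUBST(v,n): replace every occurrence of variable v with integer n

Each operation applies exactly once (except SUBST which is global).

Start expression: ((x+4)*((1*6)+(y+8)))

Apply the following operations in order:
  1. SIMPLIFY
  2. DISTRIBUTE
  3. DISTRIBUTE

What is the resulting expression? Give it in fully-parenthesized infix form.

Answer: (((x*6)+(4*6))+((x+4)*(y+8)))

Derivation:
Start: ((x+4)*((1*6)+(y+8)))
Apply SIMPLIFY at RL (target: (1*6)): ((x+4)*((1*6)+(y+8))) -> ((x+4)*(6+(y+8)))
Apply DISTRIBUTE at root (target: ((x+4)*(6+(y+8)))): ((x+4)*(6+(y+8))) -> (((x+4)*6)+((x+4)*(y+8)))
Apply DISTRIBUTE at L (target: ((x+4)*6)): (((x+4)*6)+((x+4)*(y+8))) -> (((x*6)+(4*6))+((x+4)*(y+8)))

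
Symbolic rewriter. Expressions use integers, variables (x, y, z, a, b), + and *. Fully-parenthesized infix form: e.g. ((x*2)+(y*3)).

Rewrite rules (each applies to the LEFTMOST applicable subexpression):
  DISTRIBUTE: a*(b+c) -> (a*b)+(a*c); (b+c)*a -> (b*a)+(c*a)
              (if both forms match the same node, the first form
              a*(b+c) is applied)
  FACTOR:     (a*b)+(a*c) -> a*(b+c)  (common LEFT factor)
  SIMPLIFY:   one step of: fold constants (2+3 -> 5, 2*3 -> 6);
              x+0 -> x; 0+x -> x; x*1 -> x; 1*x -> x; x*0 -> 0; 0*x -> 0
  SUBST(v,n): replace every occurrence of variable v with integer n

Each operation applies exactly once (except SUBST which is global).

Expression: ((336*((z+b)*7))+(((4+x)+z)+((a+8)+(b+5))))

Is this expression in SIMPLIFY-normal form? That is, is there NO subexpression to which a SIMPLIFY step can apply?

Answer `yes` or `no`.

Expression: ((336*((z+b)*7))+(((4+x)+z)+((a+8)+(b+5))))
Scanning for simplifiable subexpressions (pre-order)...
  at root: ((336*((z+b)*7))+(((4+x)+z)+((a+8)+(b+5)))) (not simplifiable)
  at L: (336*((z+b)*7)) (not simplifiable)
  at LR: ((z+b)*7) (not simplifiable)
  at LRL: (z+b) (not simplifiable)
  at R: (((4+x)+z)+((a+8)+(b+5))) (not simplifiable)
  at RL: ((4+x)+z) (not simplifiable)
  at RLL: (4+x) (not simplifiable)
  at RR: ((a+8)+(b+5)) (not simplifiable)
  at RRL: (a+8) (not simplifiable)
  at RRR: (b+5) (not simplifiable)
Result: no simplifiable subexpression found -> normal form.

Answer: yes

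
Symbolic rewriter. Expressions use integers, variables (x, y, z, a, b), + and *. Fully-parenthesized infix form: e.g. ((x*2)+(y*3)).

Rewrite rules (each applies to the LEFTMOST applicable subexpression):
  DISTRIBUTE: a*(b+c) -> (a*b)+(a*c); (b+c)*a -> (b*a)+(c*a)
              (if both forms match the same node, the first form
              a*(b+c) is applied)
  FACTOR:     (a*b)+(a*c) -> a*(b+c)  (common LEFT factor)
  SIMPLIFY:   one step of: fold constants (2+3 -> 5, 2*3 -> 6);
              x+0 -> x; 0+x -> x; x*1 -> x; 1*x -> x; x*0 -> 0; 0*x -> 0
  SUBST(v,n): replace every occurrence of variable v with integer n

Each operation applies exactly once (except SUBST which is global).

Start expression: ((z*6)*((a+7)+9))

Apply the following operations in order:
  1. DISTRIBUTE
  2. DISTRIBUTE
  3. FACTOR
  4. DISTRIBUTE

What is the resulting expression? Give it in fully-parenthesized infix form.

Start: ((z*6)*((a+7)+9))
Apply DISTRIBUTE at root (target: ((z*6)*((a+7)+9))): ((z*6)*((a+7)+9)) -> (((z*6)*(a+7))+((z*6)*9))
Apply DISTRIBUTE at L (target: ((z*6)*(a+7))): (((z*6)*(a+7))+((z*6)*9)) -> ((((z*6)*a)+((z*6)*7))+((z*6)*9))
Apply FACTOR at L (target: (((z*6)*a)+((z*6)*7))): ((((z*6)*a)+((z*6)*7))+((z*6)*9)) -> (((z*6)*(a+7))+((z*6)*9))
Apply DISTRIBUTE at L (target: ((z*6)*(a+7))): (((z*6)*(a+7))+((z*6)*9)) -> ((((z*6)*a)+((z*6)*7))+((z*6)*9))

Answer: ((((z*6)*a)+((z*6)*7))+((z*6)*9))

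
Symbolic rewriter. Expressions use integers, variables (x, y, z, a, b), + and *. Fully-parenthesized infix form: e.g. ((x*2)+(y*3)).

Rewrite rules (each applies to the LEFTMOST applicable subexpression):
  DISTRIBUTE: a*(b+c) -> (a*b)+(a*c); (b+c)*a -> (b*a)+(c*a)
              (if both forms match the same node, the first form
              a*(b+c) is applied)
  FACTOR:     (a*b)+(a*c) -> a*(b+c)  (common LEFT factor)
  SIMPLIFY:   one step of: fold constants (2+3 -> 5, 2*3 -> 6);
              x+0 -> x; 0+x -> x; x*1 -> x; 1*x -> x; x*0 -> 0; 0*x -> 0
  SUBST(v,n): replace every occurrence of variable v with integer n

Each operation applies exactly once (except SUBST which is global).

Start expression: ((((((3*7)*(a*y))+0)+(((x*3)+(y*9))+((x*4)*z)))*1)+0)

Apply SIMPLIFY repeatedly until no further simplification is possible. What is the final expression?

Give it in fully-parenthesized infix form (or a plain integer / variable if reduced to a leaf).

Start: ((((((3*7)*(a*y))+0)+(((x*3)+(y*9))+((x*4)*z)))*1)+0)
Step 1: at root: ((((((3*7)*(a*y))+0)+(((x*3)+(y*9))+((x*4)*z)))*1)+0) -> (((((3*7)*(a*y))+0)+(((x*3)+(y*9))+((x*4)*z)))*1); overall: ((((((3*7)*(a*y))+0)+(((x*3)+(y*9))+((x*4)*z)))*1)+0) -> (((((3*7)*(a*y))+0)+(((x*3)+(y*9))+((x*4)*z)))*1)
Step 2: at root: (((((3*7)*(a*y))+0)+(((x*3)+(y*9))+((x*4)*z)))*1) -> ((((3*7)*(a*y))+0)+(((x*3)+(y*9))+((x*4)*z))); overall: (((((3*7)*(a*y))+0)+(((x*3)+(y*9))+((x*4)*z)))*1) -> ((((3*7)*(a*y))+0)+(((x*3)+(y*9))+((x*4)*z)))
Step 3: at L: (((3*7)*(a*y))+0) -> ((3*7)*(a*y)); overall: ((((3*7)*(a*y))+0)+(((x*3)+(y*9))+((x*4)*z))) -> (((3*7)*(a*y))+(((x*3)+(y*9))+((x*4)*z)))
Step 4: at LL: (3*7) -> 21; overall: (((3*7)*(a*y))+(((x*3)+(y*9))+((x*4)*z))) -> ((21*(a*y))+(((x*3)+(y*9))+((x*4)*z)))
Fixed point: ((21*(a*y))+(((x*3)+(y*9))+((x*4)*z)))

Answer: ((21*(a*y))+(((x*3)+(y*9))+((x*4)*z)))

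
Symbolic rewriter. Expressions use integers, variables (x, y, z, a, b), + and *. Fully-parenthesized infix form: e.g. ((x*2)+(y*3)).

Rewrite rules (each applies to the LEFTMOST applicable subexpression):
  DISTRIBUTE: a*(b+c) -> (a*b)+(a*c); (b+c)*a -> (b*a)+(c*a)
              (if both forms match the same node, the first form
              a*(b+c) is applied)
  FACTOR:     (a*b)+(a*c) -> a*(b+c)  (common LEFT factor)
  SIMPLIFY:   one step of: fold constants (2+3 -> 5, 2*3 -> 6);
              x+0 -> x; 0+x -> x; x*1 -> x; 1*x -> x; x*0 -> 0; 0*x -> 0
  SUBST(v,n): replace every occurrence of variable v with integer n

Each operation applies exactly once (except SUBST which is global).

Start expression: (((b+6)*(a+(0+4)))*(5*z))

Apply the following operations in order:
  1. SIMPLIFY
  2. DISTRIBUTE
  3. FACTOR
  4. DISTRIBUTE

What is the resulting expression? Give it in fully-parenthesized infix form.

Answer: ((((b+6)*a)+((b+6)*4))*(5*z))

Derivation:
Start: (((b+6)*(a+(0+4)))*(5*z))
Apply SIMPLIFY at LRR (target: (0+4)): (((b+6)*(a+(0+4)))*(5*z)) -> (((b+6)*(a+4))*(5*z))
Apply DISTRIBUTE at L (target: ((b+6)*(a+4))): (((b+6)*(a+4))*(5*z)) -> ((((b+6)*a)+((b+6)*4))*(5*z))
Apply FACTOR at L (target: (((b+6)*a)+((b+6)*4))): ((((b+6)*a)+((b+6)*4))*(5*z)) -> (((b+6)*(a+4))*(5*z))
Apply DISTRIBUTE at L (target: ((b+6)*(a+4))): (((b+6)*(a+4))*(5*z)) -> ((((b+6)*a)+((b+6)*4))*(5*z))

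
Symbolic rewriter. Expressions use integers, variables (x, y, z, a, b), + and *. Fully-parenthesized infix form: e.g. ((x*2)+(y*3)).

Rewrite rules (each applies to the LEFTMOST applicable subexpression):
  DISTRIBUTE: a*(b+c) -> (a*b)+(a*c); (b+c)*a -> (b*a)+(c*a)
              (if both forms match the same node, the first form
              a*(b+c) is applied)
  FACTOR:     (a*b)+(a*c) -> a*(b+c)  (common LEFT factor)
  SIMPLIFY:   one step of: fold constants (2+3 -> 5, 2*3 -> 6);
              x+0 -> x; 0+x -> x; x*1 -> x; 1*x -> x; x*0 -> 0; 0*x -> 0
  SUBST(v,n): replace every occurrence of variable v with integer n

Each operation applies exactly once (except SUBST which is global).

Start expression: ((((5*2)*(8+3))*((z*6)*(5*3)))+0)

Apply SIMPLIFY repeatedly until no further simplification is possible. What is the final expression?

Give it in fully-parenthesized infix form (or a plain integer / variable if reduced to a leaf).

Answer: (110*((z*6)*15))

Derivation:
Start: ((((5*2)*(8+3))*((z*6)*(5*3)))+0)
Step 1: at root: ((((5*2)*(8+3))*((z*6)*(5*3)))+0) -> (((5*2)*(8+3))*((z*6)*(5*3))); overall: ((((5*2)*(8+3))*((z*6)*(5*3)))+0) -> (((5*2)*(8+3))*((z*6)*(5*3)))
Step 2: at LL: (5*2) -> 10; overall: (((5*2)*(8+3))*((z*6)*(5*3))) -> ((10*(8+3))*((z*6)*(5*3)))
Step 3: at LR: (8+3) -> 11; overall: ((10*(8+3))*((z*6)*(5*3))) -> ((10*11)*((z*6)*(5*3)))
Step 4: at L: (10*11) -> 110; overall: ((10*11)*((z*6)*(5*3))) -> (110*((z*6)*(5*3)))
Step 5: at RR: (5*3) -> 15; overall: (110*((z*6)*(5*3))) -> (110*((z*6)*15))
Fixed point: (110*((z*6)*15))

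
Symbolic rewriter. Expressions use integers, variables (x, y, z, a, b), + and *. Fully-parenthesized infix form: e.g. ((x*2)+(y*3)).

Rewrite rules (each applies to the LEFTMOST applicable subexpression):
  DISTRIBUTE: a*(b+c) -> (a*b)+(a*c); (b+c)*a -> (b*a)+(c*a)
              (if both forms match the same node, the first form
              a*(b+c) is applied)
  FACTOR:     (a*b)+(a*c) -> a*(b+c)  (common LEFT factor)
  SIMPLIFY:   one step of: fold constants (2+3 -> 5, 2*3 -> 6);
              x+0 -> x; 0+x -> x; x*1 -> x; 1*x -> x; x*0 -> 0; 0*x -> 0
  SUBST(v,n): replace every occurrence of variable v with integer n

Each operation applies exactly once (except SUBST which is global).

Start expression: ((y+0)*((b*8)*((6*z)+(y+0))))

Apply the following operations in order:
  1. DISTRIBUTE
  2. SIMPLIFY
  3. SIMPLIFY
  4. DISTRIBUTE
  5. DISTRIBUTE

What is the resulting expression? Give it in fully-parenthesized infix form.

Answer: (((y*((b*8)*(6*z)))+(y*((b*8)*y)))+0)

Derivation:
Start: ((y+0)*((b*8)*((6*z)+(y+0))))
Apply DISTRIBUTE at root (target: ((y+0)*((b*8)*((6*z)+(y+0))))): ((y+0)*((b*8)*((6*z)+(y+0)))) -> ((y*((b*8)*((6*z)+(y+0))))+(0*((b*8)*((6*z)+(y+0)))))
Apply SIMPLIFY at LRRR (target: (y+0)): ((y*((b*8)*((6*z)+(y+0))))+(0*((b*8)*((6*z)+(y+0))))) -> ((y*((b*8)*((6*z)+y)))+(0*((b*8)*((6*z)+(y+0)))))
Apply SIMPLIFY at R (target: (0*((b*8)*((6*z)+(y+0))))): ((y*((b*8)*((6*z)+y)))+(0*((b*8)*((6*z)+(y+0))))) -> ((y*((b*8)*((6*z)+y)))+0)
Apply DISTRIBUTE at LR (target: ((b*8)*((6*z)+y))): ((y*((b*8)*((6*z)+y)))+0) -> ((y*(((b*8)*(6*z))+((b*8)*y)))+0)
Apply DISTRIBUTE at L (target: (y*(((b*8)*(6*z))+((b*8)*y)))): ((y*(((b*8)*(6*z))+((b*8)*y)))+0) -> (((y*((b*8)*(6*z)))+(y*((b*8)*y)))+0)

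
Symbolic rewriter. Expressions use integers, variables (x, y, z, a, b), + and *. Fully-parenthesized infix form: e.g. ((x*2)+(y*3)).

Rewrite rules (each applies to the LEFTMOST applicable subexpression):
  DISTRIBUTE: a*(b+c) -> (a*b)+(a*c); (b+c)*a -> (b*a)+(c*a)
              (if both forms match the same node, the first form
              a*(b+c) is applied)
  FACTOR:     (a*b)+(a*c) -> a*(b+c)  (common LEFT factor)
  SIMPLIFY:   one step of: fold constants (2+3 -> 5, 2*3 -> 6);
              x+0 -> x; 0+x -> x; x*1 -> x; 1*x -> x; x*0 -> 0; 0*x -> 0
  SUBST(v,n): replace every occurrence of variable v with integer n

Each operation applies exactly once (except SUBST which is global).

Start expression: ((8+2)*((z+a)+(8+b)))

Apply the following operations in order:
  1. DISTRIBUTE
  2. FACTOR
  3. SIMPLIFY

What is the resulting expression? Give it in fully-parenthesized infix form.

Start: ((8+2)*((z+a)+(8+b)))
Apply DISTRIBUTE at root (target: ((8+2)*((z+a)+(8+b)))): ((8+2)*((z+a)+(8+b))) -> (((8+2)*(z+a))+((8+2)*(8+b)))
Apply FACTOR at root (target: (((8+2)*(z+a))+((8+2)*(8+b)))): (((8+2)*(z+a))+((8+2)*(8+b))) -> ((8+2)*((z+a)+(8+b)))
Apply SIMPLIFY at L (target: (8+2)): ((8+2)*((z+a)+(8+b))) -> (10*((z+a)+(8+b)))

Answer: (10*((z+a)+(8+b)))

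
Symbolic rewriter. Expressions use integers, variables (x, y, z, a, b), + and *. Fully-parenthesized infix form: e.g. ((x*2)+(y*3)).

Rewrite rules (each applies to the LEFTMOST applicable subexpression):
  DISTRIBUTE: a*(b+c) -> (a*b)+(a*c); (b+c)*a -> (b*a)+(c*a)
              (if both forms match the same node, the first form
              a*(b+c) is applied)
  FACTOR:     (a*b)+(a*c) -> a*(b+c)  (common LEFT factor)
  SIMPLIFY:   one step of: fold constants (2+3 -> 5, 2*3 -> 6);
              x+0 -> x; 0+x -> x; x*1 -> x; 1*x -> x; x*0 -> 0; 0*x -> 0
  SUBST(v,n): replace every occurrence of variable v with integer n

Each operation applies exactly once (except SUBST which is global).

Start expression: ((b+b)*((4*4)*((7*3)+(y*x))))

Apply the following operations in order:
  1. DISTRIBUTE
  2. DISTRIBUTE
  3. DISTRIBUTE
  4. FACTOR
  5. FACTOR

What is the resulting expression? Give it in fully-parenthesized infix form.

Start: ((b+b)*((4*4)*((7*3)+(y*x))))
Apply DISTRIBUTE at root (target: ((b+b)*((4*4)*((7*3)+(y*x))))): ((b+b)*((4*4)*((7*3)+(y*x)))) -> ((b*((4*4)*((7*3)+(y*x))))+(b*((4*4)*((7*3)+(y*x)))))
Apply DISTRIBUTE at LR (target: ((4*4)*((7*3)+(y*x)))): ((b*((4*4)*((7*3)+(y*x))))+(b*((4*4)*((7*3)+(y*x))))) -> ((b*(((4*4)*(7*3))+((4*4)*(y*x))))+(b*((4*4)*((7*3)+(y*x)))))
Apply DISTRIBUTE at L (target: (b*(((4*4)*(7*3))+((4*4)*(y*x))))): ((b*(((4*4)*(7*3))+((4*4)*(y*x))))+(b*((4*4)*((7*3)+(y*x))))) -> (((b*((4*4)*(7*3)))+(b*((4*4)*(y*x))))+(b*((4*4)*((7*3)+(y*x)))))
Apply FACTOR at L (target: ((b*((4*4)*(7*3)))+(b*((4*4)*(y*x))))): (((b*((4*4)*(7*3)))+(b*((4*4)*(y*x))))+(b*((4*4)*((7*3)+(y*x))))) -> ((b*(((4*4)*(7*3))+((4*4)*(y*x))))+(b*((4*4)*((7*3)+(y*x)))))
Apply FACTOR at root (target: ((b*(((4*4)*(7*3))+((4*4)*(y*x))))+(b*((4*4)*((7*3)+(y*x)))))): ((b*(((4*4)*(7*3))+((4*4)*(y*x))))+(b*((4*4)*((7*3)+(y*x))))) -> (b*((((4*4)*(7*3))+((4*4)*(y*x)))+((4*4)*((7*3)+(y*x)))))

Answer: (b*((((4*4)*(7*3))+((4*4)*(y*x)))+((4*4)*((7*3)+(y*x)))))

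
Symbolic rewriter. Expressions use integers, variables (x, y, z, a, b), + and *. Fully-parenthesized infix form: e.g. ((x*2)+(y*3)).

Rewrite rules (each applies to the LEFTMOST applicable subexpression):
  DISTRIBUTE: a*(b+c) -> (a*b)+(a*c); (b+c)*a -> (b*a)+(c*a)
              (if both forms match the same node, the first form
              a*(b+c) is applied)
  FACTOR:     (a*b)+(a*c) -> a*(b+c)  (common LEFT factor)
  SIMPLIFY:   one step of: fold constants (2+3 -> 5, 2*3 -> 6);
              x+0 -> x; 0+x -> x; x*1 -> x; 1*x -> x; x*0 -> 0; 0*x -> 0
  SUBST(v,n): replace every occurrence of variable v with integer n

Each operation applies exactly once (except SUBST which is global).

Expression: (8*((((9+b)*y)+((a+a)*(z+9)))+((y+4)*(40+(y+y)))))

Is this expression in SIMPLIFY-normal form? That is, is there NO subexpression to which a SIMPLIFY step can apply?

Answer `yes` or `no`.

Answer: yes

Derivation:
Expression: (8*((((9+b)*y)+((a+a)*(z+9)))+((y+4)*(40+(y+y)))))
Scanning for simplifiable subexpressions (pre-order)...
  at root: (8*((((9+b)*y)+((a+a)*(z+9)))+((y+4)*(40+(y+y))))) (not simplifiable)
  at R: ((((9+b)*y)+((a+a)*(z+9)))+((y+4)*(40+(y+y)))) (not simplifiable)
  at RL: (((9+b)*y)+((a+a)*(z+9))) (not simplifiable)
  at RLL: ((9+b)*y) (not simplifiable)
  at RLLL: (9+b) (not simplifiable)
  at RLR: ((a+a)*(z+9)) (not simplifiable)
  at RLRL: (a+a) (not simplifiable)
  at RLRR: (z+9) (not simplifiable)
  at RR: ((y+4)*(40+(y+y))) (not simplifiable)
  at RRL: (y+4) (not simplifiable)
  at RRR: (40+(y+y)) (not simplifiable)
  at RRRR: (y+y) (not simplifiable)
Result: no simplifiable subexpression found -> normal form.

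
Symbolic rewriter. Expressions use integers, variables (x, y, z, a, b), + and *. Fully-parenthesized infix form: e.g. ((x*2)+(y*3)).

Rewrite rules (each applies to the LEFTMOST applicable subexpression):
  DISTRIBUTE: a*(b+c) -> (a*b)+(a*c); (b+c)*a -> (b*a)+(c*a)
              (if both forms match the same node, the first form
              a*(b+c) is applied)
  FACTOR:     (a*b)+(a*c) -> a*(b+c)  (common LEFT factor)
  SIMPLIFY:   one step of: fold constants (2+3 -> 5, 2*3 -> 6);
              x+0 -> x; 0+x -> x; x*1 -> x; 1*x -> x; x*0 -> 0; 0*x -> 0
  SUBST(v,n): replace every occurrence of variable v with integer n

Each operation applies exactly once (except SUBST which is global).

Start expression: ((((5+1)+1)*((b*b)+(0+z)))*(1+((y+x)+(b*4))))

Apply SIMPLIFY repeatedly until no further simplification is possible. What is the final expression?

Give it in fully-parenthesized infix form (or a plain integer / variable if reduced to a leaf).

Start: ((((5+1)+1)*((b*b)+(0+z)))*(1+((y+x)+(b*4))))
Step 1: at LLL: (5+1) -> 6; overall: ((((5+1)+1)*((b*b)+(0+z)))*(1+((y+x)+(b*4)))) -> (((6+1)*((b*b)+(0+z)))*(1+((y+x)+(b*4))))
Step 2: at LL: (6+1) -> 7; overall: (((6+1)*((b*b)+(0+z)))*(1+((y+x)+(b*4)))) -> ((7*((b*b)+(0+z)))*(1+((y+x)+(b*4))))
Step 3: at LRR: (0+z) -> z; overall: ((7*((b*b)+(0+z)))*(1+((y+x)+(b*4)))) -> ((7*((b*b)+z))*(1+((y+x)+(b*4))))
Fixed point: ((7*((b*b)+z))*(1+((y+x)+(b*4))))

Answer: ((7*((b*b)+z))*(1+((y+x)+(b*4))))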